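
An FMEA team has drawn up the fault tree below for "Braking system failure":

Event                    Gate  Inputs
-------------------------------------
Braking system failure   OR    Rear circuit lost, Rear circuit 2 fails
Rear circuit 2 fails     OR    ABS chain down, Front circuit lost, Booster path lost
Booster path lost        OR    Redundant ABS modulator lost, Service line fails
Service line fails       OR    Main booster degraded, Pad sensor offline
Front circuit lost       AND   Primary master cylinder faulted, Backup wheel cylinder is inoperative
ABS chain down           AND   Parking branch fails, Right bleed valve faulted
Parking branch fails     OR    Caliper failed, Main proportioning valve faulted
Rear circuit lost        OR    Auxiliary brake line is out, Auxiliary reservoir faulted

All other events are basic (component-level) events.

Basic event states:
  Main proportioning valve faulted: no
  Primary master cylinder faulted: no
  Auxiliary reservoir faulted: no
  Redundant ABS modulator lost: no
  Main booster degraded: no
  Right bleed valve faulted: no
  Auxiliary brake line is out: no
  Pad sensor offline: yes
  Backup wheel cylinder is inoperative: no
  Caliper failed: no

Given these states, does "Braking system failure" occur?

Yes

Rear circuit lost [OR]: Auxiliary brake line is out=not, Auxiliary reservoir faulted=not → no input occurs → does not occur.
Parking branch fails [OR]: Caliper failed=not, Main proportioning valve faulted=not → no input occurs → does not occur.
ABS chain down [AND]: Parking branch fails=not, Right bleed valve faulted=not → not all inputs occur → does not occur.
Front circuit lost [AND]: Primary master cylinder faulted=not, Backup wheel cylinder is inoperative=not → not all inputs occur → does not occur.
Service line fails [OR]: Main booster degraded=not, Pad sensor offline=occurs → at least one input occurs → occurs.
Booster path lost [OR]: Redundant ABS modulator lost=not, Service line fails=occurs → at least one input occurs → occurs.
Rear circuit 2 fails [OR]: ABS chain down=not, Front circuit lost=not, Booster path lost=occurs → at least one input occurs → occurs.
Braking system failure [OR]: Rear circuit lost=not, Rear circuit 2 fails=occurs → at least one input occurs → occurs.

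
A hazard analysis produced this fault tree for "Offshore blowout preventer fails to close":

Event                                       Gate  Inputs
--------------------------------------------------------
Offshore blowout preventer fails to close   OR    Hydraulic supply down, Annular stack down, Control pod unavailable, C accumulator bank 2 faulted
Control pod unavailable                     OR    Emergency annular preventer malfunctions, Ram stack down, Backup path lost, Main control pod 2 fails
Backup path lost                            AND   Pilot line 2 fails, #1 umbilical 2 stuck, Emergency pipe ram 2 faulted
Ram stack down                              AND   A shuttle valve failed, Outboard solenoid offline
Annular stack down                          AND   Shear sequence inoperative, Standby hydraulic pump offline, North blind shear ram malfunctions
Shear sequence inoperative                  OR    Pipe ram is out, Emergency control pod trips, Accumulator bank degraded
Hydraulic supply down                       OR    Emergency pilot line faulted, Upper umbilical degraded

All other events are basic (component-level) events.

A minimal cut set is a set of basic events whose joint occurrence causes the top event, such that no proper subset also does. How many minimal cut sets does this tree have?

Hydraulic supply down [OR]: union of children's cut sets → 2 cut set(s).
Shear sequence inoperative [OR]: union of children's cut sets → 3 cut set(s).
Annular stack down [AND]: one cut set from each child combined → 3 × 1 × 1 = 3 cut set(s).
Ram stack down [AND]: one cut set from each child combined → 1 × 1 = 1 cut set(s).
Backup path lost [AND]: one cut set from each child combined → 1 × 1 × 1 = 1 cut set(s).
Control pod unavailable [OR]: union of children's cut sets → 4 cut set(s).
Offshore blowout preventer fails to close [OR]: union of children's cut sets → 10 cut set(s).
Minimal cut sets: {Emergency pilot line faulted}; {Upper umbilical degraded}; {North blind shear ram malfunctions, Pipe ram is out, Standby hydraulic pump offline}; {Emergency control pod trips, North blind shear ram malfunctions, Standby hydraulic pump offline}; {Accumulator bank degraded, North blind shear ram malfunctions, Standby hydraulic pump offline}; {Emergency annular preventer malfunctions}; {A shuttle valve failed, Outboard solenoid offline}; {#1 umbilical 2 stuck, Emergency pipe ram 2 faulted, Pilot line 2 fails}; {Main control pod 2 fails}; {C accumulator bank 2 faulted}.

10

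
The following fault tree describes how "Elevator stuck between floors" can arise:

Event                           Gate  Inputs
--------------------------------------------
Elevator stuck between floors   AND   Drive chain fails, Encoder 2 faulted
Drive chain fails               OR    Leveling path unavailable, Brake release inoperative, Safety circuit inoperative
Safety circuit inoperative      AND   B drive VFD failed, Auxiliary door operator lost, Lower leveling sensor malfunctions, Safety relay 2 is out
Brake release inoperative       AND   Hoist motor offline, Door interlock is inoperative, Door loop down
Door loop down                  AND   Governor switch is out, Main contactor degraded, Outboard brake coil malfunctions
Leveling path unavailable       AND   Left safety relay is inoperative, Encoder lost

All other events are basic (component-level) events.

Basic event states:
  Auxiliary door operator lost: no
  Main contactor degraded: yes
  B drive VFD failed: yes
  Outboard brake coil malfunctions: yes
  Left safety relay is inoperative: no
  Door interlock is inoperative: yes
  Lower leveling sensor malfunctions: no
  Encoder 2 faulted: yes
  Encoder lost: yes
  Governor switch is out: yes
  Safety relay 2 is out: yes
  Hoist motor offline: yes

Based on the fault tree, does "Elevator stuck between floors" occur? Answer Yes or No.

Leveling path unavailable [AND]: Left safety relay is inoperative=not, Encoder lost=occurs → not all inputs occur → does not occur.
Door loop down [AND]: Governor switch is out=occurs, Main contactor degraded=occurs, Outboard brake coil malfunctions=occurs → all inputs occur → occurs.
Brake release inoperative [AND]: Hoist motor offline=occurs, Door interlock is inoperative=occurs, Door loop down=occurs → all inputs occur → occurs.
Safety circuit inoperative [AND]: B drive VFD failed=occurs, Auxiliary door operator lost=not, Lower leveling sensor malfunctions=not, Safety relay 2 is out=occurs → not all inputs occur → does not occur.
Drive chain fails [OR]: Leveling path unavailable=not, Brake release inoperative=occurs, Safety circuit inoperative=not → at least one input occurs → occurs.
Elevator stuck between floors [AND]: Drive chain fails=occurs, Encoder 2 faulted=occurs → all inputs occur → occurs.

Yes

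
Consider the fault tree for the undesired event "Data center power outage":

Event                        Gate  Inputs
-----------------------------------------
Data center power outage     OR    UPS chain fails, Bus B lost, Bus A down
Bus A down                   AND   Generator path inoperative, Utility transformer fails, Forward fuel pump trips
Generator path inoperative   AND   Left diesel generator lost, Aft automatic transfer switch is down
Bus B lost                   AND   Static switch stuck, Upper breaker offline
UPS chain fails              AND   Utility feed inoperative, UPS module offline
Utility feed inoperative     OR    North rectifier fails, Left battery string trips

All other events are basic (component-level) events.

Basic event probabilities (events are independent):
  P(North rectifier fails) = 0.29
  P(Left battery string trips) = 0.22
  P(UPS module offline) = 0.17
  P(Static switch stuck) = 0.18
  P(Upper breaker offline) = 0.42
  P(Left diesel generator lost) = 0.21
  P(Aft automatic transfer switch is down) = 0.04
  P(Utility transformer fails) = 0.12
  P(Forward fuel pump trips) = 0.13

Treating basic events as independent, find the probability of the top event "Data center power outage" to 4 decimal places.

P(Utility feed inoperative) [OR] = 1 − (1−0.29) × (1−0.22) = 0.446200
P(UPS chain fails) [AND] = 0.446200 × 0.17 = 0.075854
P(Bus B lost) [AND] = 0.18 × 0.42 = 0.075600
P(Generator path inoperative) [AND] = 0.21 × 0.04 = 0.008400
P(Bus A down) [AND] = 0.008400 × 0.12 × 0.13 = 0.000131
P(Data center power outage) [OR] = 1 − (1−0.075854) × (1−0.075600) × (1−0.000131) = 0.145831
Rounded to 4 decimal places: P(Data center power outage) ≈ 0.1458.

0.1458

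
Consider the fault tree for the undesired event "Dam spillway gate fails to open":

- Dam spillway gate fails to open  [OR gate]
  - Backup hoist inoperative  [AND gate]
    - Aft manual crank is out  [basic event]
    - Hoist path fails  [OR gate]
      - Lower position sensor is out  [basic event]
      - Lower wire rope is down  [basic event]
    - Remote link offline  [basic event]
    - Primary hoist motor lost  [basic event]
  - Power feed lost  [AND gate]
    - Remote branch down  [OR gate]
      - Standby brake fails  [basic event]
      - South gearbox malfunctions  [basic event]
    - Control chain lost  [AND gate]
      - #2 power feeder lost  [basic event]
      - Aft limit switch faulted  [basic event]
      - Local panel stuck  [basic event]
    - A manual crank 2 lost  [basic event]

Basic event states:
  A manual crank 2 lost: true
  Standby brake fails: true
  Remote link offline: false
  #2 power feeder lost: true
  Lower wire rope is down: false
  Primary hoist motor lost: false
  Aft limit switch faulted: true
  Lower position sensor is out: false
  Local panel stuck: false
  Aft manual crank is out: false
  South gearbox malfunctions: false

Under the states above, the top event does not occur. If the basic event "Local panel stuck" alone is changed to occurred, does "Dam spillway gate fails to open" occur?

Counterfactual: set "Local panel stuck" to occurred.
Hoist path fails [OR]: Lower position sensor is out=not, Lower wire rope is down=not → no input occurs → does not occur.
Backup hoist inoperative [AND]: Aft manual crank is out=not, Hoist path fails=not, Remote link offline=not, Primary hoist motor lost=not → not all inputs occur → does not occur.
Remote branch down [OR]: Standby brake fails=occurs, South gearbox malfunctions=not → at least one input occurs → occurs.
Control chain lost [AND]: #2 power feeder lost=occurs, Aft limit switch faulted=occurs, Local panel stuck=occurs → all inputs occur → occurs.
Power feed lost [AND]: Remote branch down=occurs, Control chain lost=occurs, A manual crank 2 lost=occurs → all inputs occur → occurs.
Dam spillway gate fails to open [OR]: Backup hoist inoperative=not, Power feed lost=occurs → at least one input occurs → occurs.

Yes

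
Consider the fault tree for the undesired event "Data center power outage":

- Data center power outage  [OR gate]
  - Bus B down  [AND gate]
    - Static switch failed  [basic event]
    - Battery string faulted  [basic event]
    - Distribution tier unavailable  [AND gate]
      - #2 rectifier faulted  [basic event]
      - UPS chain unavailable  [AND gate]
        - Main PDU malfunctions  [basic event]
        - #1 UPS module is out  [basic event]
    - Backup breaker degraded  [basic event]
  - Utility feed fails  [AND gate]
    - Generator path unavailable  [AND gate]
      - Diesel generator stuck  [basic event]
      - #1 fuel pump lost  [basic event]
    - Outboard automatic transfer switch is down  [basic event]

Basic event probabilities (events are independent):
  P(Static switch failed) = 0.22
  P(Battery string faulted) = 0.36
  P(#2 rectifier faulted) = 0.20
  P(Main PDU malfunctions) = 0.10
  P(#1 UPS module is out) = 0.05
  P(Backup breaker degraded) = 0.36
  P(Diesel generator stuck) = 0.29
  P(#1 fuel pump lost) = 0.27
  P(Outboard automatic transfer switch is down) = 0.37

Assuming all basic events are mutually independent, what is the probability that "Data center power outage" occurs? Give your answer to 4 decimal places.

P(UPS chain unavailable) [AND] = 0.10 × 0.05 = 0.005000
P(Distribution tier unavailable) [AND] = 0.20 × 0.005000 = 0.001000
P(Bus B down) [AND] = 0.22 × 0.36 × 0.001000 × 0.36 = 0.000029
P(Generator path unavailable) [AND] = 0.29 × 0.27 = 0.078300
P(Utility feed fails) [AND] = 0.078300 × 0.37 = 0.028971
P(Data center power outage) [OR] = 1 − (1−0.000029) × (1−0.028971) = 0.028999
Rounded to 4 decimal places: P(Data center power outage) ≈ 0.0290.

0.0290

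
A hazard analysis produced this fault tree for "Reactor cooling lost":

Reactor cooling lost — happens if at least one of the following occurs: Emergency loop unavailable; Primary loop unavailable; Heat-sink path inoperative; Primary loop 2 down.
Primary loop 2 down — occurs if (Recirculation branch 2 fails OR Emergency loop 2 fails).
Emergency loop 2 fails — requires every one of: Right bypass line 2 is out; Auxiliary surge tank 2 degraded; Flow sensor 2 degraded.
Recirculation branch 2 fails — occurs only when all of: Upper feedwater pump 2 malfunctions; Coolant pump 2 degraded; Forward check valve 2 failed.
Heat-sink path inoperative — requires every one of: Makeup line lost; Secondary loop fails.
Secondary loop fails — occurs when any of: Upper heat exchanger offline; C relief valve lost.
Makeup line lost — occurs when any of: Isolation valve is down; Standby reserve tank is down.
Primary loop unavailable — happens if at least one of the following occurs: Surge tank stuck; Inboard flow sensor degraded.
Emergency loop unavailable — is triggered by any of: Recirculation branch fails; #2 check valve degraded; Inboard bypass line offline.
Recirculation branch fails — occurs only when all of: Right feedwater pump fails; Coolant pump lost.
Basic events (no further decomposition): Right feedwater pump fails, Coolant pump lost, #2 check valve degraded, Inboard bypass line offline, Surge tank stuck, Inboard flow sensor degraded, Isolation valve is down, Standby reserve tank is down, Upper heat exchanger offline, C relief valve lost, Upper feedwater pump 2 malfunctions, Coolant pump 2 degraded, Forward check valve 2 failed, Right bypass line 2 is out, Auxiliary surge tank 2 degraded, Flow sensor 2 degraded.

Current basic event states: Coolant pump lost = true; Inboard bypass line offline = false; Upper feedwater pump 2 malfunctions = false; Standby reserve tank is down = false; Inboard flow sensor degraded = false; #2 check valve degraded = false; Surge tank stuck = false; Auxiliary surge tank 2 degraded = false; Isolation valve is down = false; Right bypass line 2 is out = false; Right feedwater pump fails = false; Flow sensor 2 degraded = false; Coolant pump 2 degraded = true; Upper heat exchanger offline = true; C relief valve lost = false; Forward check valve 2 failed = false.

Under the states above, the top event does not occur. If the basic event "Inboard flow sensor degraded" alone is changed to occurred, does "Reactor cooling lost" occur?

Yes

Counterfactual: set "Inboard flow sensor degraded" to occurred.
Recirculation branch fails [AND]: Right feedwater pump fails=not, Coolant pump lost=occurs → not all inputs occur → does not occur.
Emergency loop unavailable [OR]: Recirculation branch fails=not, #2 check valve degraded=not, Inboard bypass line offline=not → no input occurs → does not occur.
Primary loop unavailable [OR]: Surge tank stuck=not, Inboard flow sensor degraded=occurs → at least one input occurs → occurs.
Makeup line lost [OR]: Isolation valve is down=not, Standby reserve tank is down=not → no input occurs → does not occur.
Secondary loop fails [OR]: Upper heat exchanger offline=occurs, C relief valve lost=not → at least one input occurs → occurs.
Heat-sink path inoperative [AND]: Makeup line lost=not, Secondary loop fails=occurs → not all inputs occur → does not occur.
Recirculation branch 2 fails [AND]: Upper feedwater pump 2 malfunctions=not, Coolant pump 2 degraded=occurs, Forward check valve 2 failed=not → not all inputs occur → does not occur.
Emergency loop 2 fails [AND]: Right bypass line 2 is out=not, Auxiliary surge tank 2 degraded=not, Flow sensor 2 degraded=not → not all inputs occur → does not occur.
Primary loop 2 down [OR]: Recirculation branch 2 fails=not, Emergency loop 2 fails=not → no input occurs → does not occur.
Reactor cooling lost [OR]: Emergency loop unavailable=not, Primary loop unavailable=occurs, Heat-sink path inoperative=not, Primary loop 2 down=not → at least one input occurs → occurs.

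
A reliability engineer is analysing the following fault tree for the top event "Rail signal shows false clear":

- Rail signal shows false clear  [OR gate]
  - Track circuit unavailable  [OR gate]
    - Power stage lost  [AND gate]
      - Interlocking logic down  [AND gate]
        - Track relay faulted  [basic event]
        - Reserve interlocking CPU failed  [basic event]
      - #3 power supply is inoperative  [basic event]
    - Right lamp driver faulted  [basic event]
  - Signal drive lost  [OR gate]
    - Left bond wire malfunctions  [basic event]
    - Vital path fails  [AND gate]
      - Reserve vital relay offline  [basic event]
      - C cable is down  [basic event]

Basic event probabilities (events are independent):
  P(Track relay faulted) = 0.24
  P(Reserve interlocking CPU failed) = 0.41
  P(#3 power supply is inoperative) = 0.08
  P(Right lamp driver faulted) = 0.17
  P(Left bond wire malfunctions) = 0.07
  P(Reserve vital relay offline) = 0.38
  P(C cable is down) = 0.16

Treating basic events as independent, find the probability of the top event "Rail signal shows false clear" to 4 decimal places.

P(Interlocking logic down) [AND] = 0.24 × 0.41 = 0.098400
P(Power stage lost) [AND] = 0.098400 × 0.08 = 0.007872
P(Track circuit unavailable) [OR] = 1 − (1−0.007872) × (1−0.17) = 0.176534
P(Vital path fails) [AND] = 0.38 × 0.16 = 0.060800
P(Signal drive lost) [OR] = 1 − (1−0.07) × (1−0.060800) = 0.126544
P(Rail signal shows false clear) [OR] = 1 − (1−0.176534) × (1−0.126544) = 0.280739
Rounded to 4 decimal places: P(Rail signal shows false clear) ≈ 0.2807.

0.2807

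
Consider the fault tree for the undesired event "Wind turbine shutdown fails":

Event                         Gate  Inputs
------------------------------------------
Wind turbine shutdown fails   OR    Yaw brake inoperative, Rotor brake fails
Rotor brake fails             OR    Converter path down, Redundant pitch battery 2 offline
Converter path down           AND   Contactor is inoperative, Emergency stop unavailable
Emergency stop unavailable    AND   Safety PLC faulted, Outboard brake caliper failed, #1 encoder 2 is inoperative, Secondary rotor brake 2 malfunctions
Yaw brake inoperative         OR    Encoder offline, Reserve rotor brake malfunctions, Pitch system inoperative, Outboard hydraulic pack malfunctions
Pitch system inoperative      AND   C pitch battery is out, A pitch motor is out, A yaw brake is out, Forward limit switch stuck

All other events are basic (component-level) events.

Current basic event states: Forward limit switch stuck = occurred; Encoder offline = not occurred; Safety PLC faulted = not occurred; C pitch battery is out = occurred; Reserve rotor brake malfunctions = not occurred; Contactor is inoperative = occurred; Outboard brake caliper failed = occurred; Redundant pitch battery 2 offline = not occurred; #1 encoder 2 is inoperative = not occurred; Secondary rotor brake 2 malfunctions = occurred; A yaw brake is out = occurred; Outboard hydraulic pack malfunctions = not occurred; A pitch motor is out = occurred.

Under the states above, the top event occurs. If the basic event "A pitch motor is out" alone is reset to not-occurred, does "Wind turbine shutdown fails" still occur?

No

Counterfactual: set "A pitch motor is out" to not occurred.
Pitch system inoperative [AND]: C pitch battery is out=occurs, A pitch motor is out=not, A yaw brake is out=occurs, Forward limit switch stuck=occurs → not all inputs occur → does not occur.
Yaw brake inoperative [OR]: Encoder offline=not, Reserve rotor brake malfunctions=not, Pitch system inoperative=not, Outboard hydraulic pack malfunctions=not → no input occurs → does not occur.
Emergency stop unavailable [AND]: Safety PLC faulted=not, Outboard brake caliper failed=occurs, #1 encoder 2 is inoperative=not, Secondary rotor brake 2 malfunctions=occurs → not all inputs occur → does not occur.
Converter path down [AND]: Contactor is inoperative=occurs, Emergency stop unavailable=not → not all inputs occur → does not occur.
Rotor brake fails [OR]: Converter path down=not, Redundant pitch battery 2 offline=not → no input occurs → does not occur.
Wind turbine shutdown fails [OR]: Yaw brake inoperative=not, Rotor brake fails=not → no input occurs → does not occur.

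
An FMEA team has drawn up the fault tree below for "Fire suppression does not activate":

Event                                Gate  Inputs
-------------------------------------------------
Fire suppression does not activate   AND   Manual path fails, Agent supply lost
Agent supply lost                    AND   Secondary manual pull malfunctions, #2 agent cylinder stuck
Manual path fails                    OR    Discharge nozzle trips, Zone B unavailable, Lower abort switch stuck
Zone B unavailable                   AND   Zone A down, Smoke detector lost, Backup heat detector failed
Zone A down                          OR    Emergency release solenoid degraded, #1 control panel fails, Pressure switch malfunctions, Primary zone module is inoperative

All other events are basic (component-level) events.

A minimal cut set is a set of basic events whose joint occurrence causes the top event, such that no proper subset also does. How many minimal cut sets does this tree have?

Zone A down [OR]: union of children's cut sets → 4 cut set(s).
Zone B unavailable [AND]: one cut set from each child combined → 4 × 1 × 1 = 4 cut set(s).
Manual path fails [OR]: union of children's cut sets → 6 cut set(s).
Agent supply lost [AND]: one cut set from each child combined → 1 × 1 = 1 cut set(s).
Fire suppression does not activate [AND]: one cut set from each child combined → 6 × 1 = 6 cut set(s).
Minimal cut sets: {#2 agent cylinder stuck, Discharge nozzle trips, Secondary manual pull malfunctions}; {#2 agent cylinder stuck, Backup heat detector failed, Emergency release solenoid degraded, Secondary manual pull malfunctions, Smoke detector lost}; {#1 control panel fails, #2 agent cylinder stuck, Backup heat detector failed, Secondary manual pull malfunctions, Smoke detector lost}; {#2 agent cylinder stuck, Backup heat detector failed, Pressure switch malfunctions, Secondary manual pull malfunctions, Smoke detector lost}; {#2 agent cylinder stuck, Backup heat detector failed, Primary zone module is inoperative, Secondary manual pull malfunctions, Smoke detector lost}; {#2 agent cylinder stuck, Lower abort switch stuck, Secondary manual pull malfunctions}.

6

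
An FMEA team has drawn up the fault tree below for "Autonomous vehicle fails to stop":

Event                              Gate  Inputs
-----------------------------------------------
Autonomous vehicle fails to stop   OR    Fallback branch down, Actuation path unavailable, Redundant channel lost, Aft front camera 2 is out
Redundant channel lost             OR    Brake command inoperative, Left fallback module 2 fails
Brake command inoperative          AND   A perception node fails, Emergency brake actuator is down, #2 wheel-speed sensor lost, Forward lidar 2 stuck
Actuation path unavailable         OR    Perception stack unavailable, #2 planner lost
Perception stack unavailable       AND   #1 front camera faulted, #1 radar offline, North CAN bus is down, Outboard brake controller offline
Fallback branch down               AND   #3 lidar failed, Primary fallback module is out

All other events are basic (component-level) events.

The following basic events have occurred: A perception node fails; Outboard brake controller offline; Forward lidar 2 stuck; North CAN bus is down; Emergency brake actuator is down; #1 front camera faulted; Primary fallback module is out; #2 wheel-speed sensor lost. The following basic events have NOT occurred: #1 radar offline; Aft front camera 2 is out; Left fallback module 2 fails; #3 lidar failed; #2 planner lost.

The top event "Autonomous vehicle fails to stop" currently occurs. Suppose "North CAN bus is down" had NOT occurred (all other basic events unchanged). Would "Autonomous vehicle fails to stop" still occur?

Counterfactual: set "North CAN bus is down" to not occurred.
Fallback branch down [AND]: #3 lidar failed=not, Primary fallback module is out=occurs → not all inputs occur → does not occur.
Perception stack unavailable [AND]: #1 front camera faulted=occurs, #1 radar offline=not, North CAN bus is down=not, Outboard brake controller offline=occurs → not all inputs occur → does not occur.
Actuation path unavailable [OR]: Perception stack unavailable=not, #2 planner lost=not → no input occurs → does not occur.
Brake command inoperative [AND]: A perception node fails=occurs, Emergency brake actuator is down=occurs, #2 wheel-speed sensor lost=occurs, Forward lidar 2 stuck=occurs → all inputs occur → occurs.
Redundant channel lost [OR]: Brake command inoperative=occurs, Left fallback module 2 fails=not → at least one input occurs → occurs.
Autonomous vehicle fails to stop [OR]: Fallback branch down=not, Actuation path unavailable=not, Redundant channel lost=occurs, Aft front camera 2 is out=not → at least one input occurs → occurs.

Yes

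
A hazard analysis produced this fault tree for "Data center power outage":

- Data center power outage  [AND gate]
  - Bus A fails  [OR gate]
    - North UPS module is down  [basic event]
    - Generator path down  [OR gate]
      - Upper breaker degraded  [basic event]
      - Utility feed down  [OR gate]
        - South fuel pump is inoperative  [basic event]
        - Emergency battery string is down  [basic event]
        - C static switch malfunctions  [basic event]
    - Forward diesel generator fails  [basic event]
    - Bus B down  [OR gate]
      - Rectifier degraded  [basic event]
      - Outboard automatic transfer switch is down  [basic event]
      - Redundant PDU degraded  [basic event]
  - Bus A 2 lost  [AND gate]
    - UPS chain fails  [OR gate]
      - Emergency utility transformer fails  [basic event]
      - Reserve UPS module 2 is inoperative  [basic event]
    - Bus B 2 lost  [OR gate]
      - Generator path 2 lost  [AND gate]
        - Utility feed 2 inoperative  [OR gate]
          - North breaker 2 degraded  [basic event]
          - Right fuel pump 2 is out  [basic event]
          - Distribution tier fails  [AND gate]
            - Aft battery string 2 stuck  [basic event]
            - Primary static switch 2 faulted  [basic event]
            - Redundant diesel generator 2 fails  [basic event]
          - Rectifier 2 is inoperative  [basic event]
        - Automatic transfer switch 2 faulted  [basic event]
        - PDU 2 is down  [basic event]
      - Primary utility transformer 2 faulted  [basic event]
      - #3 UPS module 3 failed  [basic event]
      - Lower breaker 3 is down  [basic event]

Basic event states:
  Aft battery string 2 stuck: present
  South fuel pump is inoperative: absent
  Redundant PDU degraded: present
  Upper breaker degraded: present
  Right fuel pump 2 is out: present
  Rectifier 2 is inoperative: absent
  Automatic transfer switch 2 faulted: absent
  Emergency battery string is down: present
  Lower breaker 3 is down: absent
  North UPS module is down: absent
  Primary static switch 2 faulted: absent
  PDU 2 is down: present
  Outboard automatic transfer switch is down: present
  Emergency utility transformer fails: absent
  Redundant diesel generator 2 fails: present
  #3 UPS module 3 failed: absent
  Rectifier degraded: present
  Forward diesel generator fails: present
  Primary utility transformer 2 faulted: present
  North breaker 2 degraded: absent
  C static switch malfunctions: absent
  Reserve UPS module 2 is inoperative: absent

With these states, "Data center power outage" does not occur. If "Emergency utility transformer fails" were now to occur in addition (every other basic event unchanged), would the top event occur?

Counterfactual: set "Emergency utility transformer fails" to occurred.
Utility feed down [OR]: South fuel pump is inoperative=not, Emergency battery string is down=occurs, C static switch malfunctions=not → at least one input occurs → occurs.
Generator path down [OR]: Upper breaker degraded=occurs, Utility feed down=occurs → at least one input occurs → occurs.
Bus B down [OR]: Rectifier degraded=occurs, Outboard automatic transfer switch is down=occurs, Redundant PDU degraded=occurs → at least one input occurs → occurs.
Bus A fails [OR]: North UPS module is down=not, Generator path down=occurs, Forward diesel generator fails=occurs, Bus B down=occurs → at least one input occurs → occurs.
UPS chain fails [OR]: Emergency utility transformer fails=occurs, Reserve UPS module 2 is inoperative=not → at least one input occurs → occurs.
Distribution tier fails [AND]: Aft battery string 2 stuck=occurs, Primary static switch 2 faulted=not, Redundant diesel generator 2 fails=occurs → not all inputs occur → does not occur.
Utility feed 2 inoperative [OR]: North breaker 2 degraded=not, Right fuel pump 2 is out=occurs, Distribution tier fails=not, Rectifier 2 is inoperative=not → at least one input occurs → occurs.
Generator path 2 lost [AND]: Utility feed 2 inoperative=occurs, Automatic transfer switch 2 faulted=not, PDU 2 is down=occurs → not all inputs occur → does not occur.
Bus B 2 lost [OR]: Generator path 2 lost=not, Primary utility transformer 2 faulted=occurs, #3 UPS module 3 failed=not, Lower breaker 3 is down=not → at least one input occurs → occurs.
Bus A 2 lost [AND]: UPS chain fails=occurs, Bus B 2 lost=occurs → all inputs occur → occurs.
Data center power outage [AND]: Bus A fails=occurs, Bus A 2 lost=occurs → all inputs occur → occurs.

Yes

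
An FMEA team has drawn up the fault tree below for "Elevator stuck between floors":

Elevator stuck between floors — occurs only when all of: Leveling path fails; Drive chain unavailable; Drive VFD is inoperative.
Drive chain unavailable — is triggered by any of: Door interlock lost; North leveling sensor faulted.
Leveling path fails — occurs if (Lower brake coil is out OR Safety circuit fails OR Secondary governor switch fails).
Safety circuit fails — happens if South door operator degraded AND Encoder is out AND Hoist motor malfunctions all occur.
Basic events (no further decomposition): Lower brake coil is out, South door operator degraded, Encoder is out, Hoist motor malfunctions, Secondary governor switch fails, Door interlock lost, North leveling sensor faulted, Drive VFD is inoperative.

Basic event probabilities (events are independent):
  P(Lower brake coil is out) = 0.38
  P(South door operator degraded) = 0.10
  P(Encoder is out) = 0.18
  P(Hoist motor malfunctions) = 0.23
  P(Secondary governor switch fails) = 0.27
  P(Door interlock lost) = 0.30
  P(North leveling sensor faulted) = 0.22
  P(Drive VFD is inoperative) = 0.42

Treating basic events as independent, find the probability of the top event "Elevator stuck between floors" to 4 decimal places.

P(Safety circuit fails) [AND] = 0.10 × 0.18 × 0.23 = 0.004140
P(Leveling path fails) [OR] = 1 − (1−0.38) × (1−0.004140) × (1−0.27) = 0.549274
P(Drive chain unavailable) [OR] = 1 − (1−0.30) × (1−0.22) = 0.454000
P(Elevator stuck between floors) [AND] = 0.549274 × 0.454000 × 0.42 = 0.104736
Rounded to 4 decimal places: P(Elevator stuck between floors) ≈ 0.1047.

0.1047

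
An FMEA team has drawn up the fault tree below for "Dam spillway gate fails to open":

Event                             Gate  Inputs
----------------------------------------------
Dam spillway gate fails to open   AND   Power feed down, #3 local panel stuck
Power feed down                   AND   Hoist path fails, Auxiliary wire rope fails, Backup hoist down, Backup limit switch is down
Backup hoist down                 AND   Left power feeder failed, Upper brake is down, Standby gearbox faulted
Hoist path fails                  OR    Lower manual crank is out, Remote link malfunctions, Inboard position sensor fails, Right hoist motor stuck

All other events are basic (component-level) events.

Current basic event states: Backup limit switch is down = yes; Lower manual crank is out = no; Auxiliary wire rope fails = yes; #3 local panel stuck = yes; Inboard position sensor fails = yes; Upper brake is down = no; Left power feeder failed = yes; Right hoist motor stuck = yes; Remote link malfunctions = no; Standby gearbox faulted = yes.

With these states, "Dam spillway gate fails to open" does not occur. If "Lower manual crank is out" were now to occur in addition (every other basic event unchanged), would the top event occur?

No

Counterfactual: set "Lower manual crank is out" to occurred.
Hoist path fails [OR]: Lower manual crank is out=occurs, Remote link malfunctions=not, Inboard position sensor fails=occurs, Right hoist motor stuck=occurs → at least one input occurs → occurs.
Backup hoist down [AND]: Left power feeder failed=occurs, Upper brake is down=not, Standby gearbox faulted=occurs → not all inputs occur → does not occur.
Power feed down [AND]: Hoist path fails=occurs, Auxiliary wire rope fails=occurs, Backup hoist down=not, Backup limit switch is down=occurs → not all inputs occur → does not occur.
Dam spillway gate fails to open [AND]: Power feed down=not, #3 local panel stuck=occurs → not all inputs occur → does not occur.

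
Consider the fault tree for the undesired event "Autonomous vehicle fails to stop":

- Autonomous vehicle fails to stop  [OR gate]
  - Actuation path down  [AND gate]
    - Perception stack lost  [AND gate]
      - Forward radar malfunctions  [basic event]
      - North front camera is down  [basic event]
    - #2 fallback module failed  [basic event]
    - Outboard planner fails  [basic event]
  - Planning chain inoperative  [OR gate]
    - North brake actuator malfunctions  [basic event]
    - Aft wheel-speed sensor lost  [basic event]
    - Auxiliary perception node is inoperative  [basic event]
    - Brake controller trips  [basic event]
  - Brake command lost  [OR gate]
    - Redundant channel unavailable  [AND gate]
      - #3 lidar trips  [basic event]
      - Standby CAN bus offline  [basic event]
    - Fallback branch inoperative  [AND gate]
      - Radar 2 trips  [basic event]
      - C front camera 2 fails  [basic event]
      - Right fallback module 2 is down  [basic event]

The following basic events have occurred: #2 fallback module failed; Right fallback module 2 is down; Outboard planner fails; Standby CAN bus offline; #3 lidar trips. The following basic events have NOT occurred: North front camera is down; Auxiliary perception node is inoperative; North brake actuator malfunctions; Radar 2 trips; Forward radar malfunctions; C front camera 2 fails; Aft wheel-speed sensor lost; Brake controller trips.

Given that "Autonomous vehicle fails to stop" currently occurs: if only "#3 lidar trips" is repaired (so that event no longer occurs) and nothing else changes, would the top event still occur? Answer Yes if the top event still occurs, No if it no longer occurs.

Counterfactual: set "#3 lidar trips" to not occurred.
Perception stack lost [AND]: Forward radar malfunctions=not, North front camera is down=not → not all inputs occur → does not occur.
Actuation path down [AND]: Perception stack lost=not, #2 fallback module failed=occurs, Outboard planner fails=occurs → not all inputs occur → does not occur.
Planning chain inoperative [OR]: North brake actuator malfunctions=not, Aft wheel-speed sensor lost=not, Auxiliary perception node is inoperative=not, Brake controller trips=not → no input occurs → does not occur.
Redundant channel unavailable [AND]: #3 lidar trips=not, Standby CAN bus offline=occurs → not all inputs occur → does not occur.
Fallback branch inoperative [AND]: Radar 2 trips=not, C front camera 2 fails=not, Right fallback module 2 is down=occurs → not all inputs occur → does not occur.
Brake command lost [OR]: Redundant channel unavailable=not, Fallback branch inoperative=not → no input occurs → does not occur.
Autonomous vehicle fails to stop [OR]: Actuation path down=not, Planning chain inoperative=not, Brake command lost=not → no input occurs → does not occur.

No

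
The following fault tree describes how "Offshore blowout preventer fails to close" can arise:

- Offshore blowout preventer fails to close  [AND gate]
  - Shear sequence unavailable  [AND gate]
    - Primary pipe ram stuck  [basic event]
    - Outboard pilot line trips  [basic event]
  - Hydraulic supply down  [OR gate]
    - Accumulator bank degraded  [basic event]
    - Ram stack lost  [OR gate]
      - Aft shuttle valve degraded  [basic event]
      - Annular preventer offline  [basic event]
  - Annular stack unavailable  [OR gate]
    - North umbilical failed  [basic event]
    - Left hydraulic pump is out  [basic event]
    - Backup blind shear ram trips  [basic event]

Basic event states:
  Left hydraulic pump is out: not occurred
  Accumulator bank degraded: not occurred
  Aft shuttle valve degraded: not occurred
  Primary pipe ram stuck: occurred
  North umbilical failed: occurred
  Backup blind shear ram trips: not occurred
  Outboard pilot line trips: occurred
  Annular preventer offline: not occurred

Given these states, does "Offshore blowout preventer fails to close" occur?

Shear sequence unavailable [AND]: Primary pipe ram stuck=occurs, Outboard pilot line trips=occurs → all inputs occur → occurs.
Ram stack lost [OR]: Aft shuttle valve degraded=not, Annular preventer offline=not → no input occurs → does not occur.
Hydraulic supply down [OR]: Accumulator bank degraded=not, Ram stack lost=not → no input occurs → does not occur.
Annular stack unavailable [OR]: North umbilical failed=occurs, Left hydraulic pump is out=not, Backup blind shear ram trips=not → at least one input occurs → occurs.
Offshore blowout preventer fails to close [AND]: Shear sequence unavailable=occurs, Hydraulic supply down=not, Annular stack unavailable=occurs → not all inputs occur → does not occur.

No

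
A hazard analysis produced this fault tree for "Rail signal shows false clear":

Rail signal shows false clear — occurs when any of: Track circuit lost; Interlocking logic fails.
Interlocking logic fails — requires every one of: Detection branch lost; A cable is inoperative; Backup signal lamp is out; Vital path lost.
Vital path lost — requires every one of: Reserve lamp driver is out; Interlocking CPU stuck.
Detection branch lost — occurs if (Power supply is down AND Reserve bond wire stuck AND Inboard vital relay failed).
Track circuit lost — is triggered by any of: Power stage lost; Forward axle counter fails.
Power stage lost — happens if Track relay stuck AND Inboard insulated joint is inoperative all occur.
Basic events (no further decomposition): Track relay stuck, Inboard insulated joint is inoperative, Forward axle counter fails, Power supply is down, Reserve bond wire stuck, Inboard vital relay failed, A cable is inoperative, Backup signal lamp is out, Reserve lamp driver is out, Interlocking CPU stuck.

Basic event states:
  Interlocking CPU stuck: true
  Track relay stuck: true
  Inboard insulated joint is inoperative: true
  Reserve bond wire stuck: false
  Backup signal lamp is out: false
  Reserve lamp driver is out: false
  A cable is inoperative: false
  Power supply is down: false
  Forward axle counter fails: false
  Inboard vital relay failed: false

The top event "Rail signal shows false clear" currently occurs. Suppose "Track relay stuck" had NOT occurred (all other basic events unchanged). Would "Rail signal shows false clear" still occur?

Counterfactual: set "Track relay stuck" to not occurred.
Power stage lost [AND]: Track relay stuck=not, Inboard insulated joint is inoperative=occurs → not all inputs occur → does not occur.
Track circuit lost [OR]: Power stage lost=not, Forward axle counter fails=not → no input occurs → does not occur.
Detection branch lost [AND]: Power supply is down=not, Reserve bond wire stuck=not, Inboard vital relay failed=not → not all inputs occur → does not occur.
Vital path lost [AND]: Reserve lamp driver is out=not, Interlocking CPU stuck=occurs → not all inputs occur → does not occur.
Interlocking logic fails [AND]: Detection branch lost=not, A cable is inoperative=not, Backup signal lamp is out=not, Vital path lost=not → not all inputs occur → does not occur.
Rail signal shows false clear [OR]: Track circuit lost=not, Interlocking logic fails=not → no input occurs → does not occur.

No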